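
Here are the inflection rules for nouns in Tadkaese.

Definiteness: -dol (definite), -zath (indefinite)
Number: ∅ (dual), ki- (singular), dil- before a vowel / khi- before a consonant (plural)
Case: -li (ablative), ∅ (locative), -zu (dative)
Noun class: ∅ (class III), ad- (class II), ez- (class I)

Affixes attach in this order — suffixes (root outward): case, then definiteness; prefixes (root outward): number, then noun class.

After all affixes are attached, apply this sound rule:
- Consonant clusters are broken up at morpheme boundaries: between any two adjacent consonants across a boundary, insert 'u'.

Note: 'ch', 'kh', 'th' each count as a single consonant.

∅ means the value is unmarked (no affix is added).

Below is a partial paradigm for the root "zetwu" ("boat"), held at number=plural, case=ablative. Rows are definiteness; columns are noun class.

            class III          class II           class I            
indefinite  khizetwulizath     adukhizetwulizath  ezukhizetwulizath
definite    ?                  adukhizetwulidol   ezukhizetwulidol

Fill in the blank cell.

Attach number plural khi- (before consonant 'z') → khizetwu.
Attach case ablative -li → khizetwuli.
Attach definiteness definite -dol → khizetwulidol.
noun class = class III: zero marking, form stays khizetwulidol.
Epenthesis: no change.

khizetwulidol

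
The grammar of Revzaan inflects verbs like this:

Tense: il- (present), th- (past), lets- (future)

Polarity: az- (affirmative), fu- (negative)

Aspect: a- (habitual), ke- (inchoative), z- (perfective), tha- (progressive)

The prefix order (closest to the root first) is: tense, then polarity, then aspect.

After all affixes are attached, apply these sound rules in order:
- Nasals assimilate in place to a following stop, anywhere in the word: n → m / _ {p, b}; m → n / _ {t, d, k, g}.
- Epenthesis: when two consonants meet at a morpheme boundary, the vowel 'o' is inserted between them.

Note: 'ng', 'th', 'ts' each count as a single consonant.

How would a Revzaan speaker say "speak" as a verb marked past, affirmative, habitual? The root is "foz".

Attach tense past th- → thfoz.
Attach polarity affirmative az- → azthfoz.
Attach aspect habitual a- → aazthfoz.
Nasal assimilation: no change.
Apply epenthesis: aazthfoz → aazothofoz.

aazothofoz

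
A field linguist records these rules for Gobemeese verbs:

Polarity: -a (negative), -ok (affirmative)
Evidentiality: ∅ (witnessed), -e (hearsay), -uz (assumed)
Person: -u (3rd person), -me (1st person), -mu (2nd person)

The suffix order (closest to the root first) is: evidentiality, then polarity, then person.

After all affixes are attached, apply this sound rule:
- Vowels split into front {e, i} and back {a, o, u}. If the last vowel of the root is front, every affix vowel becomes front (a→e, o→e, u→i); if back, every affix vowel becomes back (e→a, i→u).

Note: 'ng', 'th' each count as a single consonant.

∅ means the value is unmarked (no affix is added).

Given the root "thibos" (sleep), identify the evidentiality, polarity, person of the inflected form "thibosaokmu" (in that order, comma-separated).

hearsay, affirmative, 2nd person

Segment: thibos-e-ok-mu.
evidentiality: -e → hearsay.
polarity: -ok → affirmative.
person: -mu → 2nd person.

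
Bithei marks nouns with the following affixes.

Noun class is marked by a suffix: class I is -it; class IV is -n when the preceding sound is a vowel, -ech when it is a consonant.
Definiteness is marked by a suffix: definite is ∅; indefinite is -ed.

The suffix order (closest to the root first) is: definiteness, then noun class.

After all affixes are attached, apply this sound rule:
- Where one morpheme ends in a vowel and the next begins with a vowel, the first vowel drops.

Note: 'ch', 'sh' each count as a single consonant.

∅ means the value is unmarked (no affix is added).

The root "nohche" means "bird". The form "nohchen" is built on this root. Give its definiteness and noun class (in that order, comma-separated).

Segment: nohche-n.
definiteness: ∅ → definite.
noun class: -n/ech → class IV.

definite, class IV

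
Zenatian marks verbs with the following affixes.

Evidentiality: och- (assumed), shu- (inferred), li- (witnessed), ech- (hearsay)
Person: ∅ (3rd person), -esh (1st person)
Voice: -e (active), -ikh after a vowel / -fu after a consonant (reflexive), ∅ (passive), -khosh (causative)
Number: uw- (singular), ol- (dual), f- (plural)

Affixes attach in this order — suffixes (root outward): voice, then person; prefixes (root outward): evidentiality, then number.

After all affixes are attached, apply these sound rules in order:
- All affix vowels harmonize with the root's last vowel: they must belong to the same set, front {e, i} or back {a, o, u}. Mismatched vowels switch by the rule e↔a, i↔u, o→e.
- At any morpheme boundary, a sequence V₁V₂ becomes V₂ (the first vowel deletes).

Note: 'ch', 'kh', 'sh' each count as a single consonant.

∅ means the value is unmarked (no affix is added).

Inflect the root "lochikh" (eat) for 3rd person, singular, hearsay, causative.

Attach evidentiality hearsay ech- → echlochikh.
Attach voice causative -khosh → echlochikhkhosh.
Attach number singular uw- → uwechlochikhkhosh.
person = 3rd person: zero marking, form stays uwechlochikhkhosh.
Apply vowel harmony: uwechlochikhkhosh → iwechlochikhkhesh.
Vowel deletion: no change.

iwechlochikhkhesh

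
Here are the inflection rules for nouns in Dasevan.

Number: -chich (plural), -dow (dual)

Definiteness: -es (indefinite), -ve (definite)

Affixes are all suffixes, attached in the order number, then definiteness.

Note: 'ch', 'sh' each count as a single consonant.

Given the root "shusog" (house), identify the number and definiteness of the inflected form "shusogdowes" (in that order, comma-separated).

Segment: shusog-dow-es.
number: -dow → dual.
definiteness: -es → indefinite.

dual, indefinite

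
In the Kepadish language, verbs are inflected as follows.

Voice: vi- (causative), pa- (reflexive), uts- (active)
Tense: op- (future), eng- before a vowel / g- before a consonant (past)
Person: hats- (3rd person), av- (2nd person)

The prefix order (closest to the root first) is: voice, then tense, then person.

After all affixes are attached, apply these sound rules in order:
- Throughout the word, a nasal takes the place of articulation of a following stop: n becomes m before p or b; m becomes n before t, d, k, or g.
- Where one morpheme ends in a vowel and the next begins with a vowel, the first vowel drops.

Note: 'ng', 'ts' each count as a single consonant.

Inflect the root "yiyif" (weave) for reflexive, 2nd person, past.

Attach voice reflexive pa- → payiyif.
Attach tense past g- (before consonant 'p') → gpayiyif.
Attach person 2nd person av- → avgpayiyif.
Nasal assimilation: no change.
Vowel deletion: no change.

avgpayiyif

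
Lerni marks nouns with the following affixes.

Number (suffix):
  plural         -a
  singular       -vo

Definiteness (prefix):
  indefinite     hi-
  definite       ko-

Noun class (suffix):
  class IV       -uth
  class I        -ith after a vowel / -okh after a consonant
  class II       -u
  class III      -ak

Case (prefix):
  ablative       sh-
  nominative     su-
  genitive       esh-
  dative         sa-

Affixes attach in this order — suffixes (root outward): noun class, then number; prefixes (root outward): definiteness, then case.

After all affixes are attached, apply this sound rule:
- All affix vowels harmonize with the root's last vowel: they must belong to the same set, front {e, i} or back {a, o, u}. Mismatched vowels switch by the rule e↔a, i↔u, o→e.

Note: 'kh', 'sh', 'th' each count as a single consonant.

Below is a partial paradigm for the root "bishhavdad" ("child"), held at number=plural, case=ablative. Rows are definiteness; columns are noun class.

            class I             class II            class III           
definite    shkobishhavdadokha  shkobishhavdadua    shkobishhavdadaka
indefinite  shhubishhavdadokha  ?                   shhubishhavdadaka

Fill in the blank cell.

Attach noun class class II -u → bishhavdadu.
Attach definiteness indefinite hi- → hibishhavdadu.
Attach number plural -a → hibishhavdadua.
Attach case ablative sh- → shhibishhavdadua.
Apply vowel harmony: shhibishhavdadua → shhubishhavdadua.

shhubishhavdadua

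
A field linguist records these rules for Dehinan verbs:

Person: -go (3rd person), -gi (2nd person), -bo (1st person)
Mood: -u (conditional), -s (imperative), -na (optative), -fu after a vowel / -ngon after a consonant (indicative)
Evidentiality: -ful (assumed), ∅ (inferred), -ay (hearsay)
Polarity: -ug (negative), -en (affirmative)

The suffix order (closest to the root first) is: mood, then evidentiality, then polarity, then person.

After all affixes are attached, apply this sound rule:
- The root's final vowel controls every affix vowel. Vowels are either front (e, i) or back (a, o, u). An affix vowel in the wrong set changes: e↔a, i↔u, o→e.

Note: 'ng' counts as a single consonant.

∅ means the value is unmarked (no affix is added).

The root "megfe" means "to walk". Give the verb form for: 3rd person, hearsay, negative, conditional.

megfeieyigge

Attach mood conditional -u → megfeu.
Attach evidentiality hearsay -ay → megfeuay.
Attach polarity negative -ug → megfeuayug.
Attach person 3rd person -go → megfeuayuggo.
Apply vowel harmony: megfeuayuggo → megfeieyigge.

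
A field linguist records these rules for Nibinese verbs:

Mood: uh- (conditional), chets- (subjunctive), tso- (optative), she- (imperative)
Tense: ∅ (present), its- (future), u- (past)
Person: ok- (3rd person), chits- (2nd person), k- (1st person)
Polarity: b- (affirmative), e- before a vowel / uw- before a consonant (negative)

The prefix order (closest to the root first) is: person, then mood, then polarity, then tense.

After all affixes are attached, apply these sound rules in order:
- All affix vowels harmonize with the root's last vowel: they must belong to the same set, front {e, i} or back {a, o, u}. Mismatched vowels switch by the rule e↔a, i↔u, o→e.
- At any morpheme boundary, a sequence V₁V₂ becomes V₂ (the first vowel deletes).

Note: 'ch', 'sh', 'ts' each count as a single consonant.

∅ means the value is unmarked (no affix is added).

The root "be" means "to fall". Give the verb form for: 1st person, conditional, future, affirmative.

Attach person 1st person k- → kbe.
Attach mood conditional uh- → uhkbe.
Attach polarity affirmative b- → buhkbe.
Attach tense future its- → itsbuhkbe.
Apply vowel harmony: itsbuhkbe → itsbihkbe.
Vowel deletion: no change.

itsbihkbe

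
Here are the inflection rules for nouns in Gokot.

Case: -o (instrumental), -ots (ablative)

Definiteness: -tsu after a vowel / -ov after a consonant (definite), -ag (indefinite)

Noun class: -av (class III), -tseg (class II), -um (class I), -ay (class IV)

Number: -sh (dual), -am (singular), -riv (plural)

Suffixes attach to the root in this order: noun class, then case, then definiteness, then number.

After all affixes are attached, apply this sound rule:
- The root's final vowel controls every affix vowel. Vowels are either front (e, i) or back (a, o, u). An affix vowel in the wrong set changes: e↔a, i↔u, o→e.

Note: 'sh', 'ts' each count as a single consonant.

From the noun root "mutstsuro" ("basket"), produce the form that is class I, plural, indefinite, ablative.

mutstsuroumotsagruv

Attach noun class class I -um → mutstsuroum.
Attach case ablative -ots → mutstsuroumots.
Attach definiteness indefinite -ag → mutstsuroumotsag.
Attach number plural -riv → mutstsuroumotsagriv.
Apply vowel harmony: mutstsuroumotsagriv → mutstsuroumotsagruv.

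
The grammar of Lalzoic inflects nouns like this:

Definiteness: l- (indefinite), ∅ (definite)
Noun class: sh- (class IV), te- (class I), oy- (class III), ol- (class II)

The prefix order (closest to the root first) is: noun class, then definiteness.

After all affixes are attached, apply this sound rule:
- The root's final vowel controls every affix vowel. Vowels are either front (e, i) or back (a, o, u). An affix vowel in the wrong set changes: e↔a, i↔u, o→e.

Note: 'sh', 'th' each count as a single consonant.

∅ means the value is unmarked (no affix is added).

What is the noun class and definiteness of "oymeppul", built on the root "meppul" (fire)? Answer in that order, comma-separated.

Segment: oy-meppul.
noun class: oy- → class III.
definiteness: ∅ → definite.

class III, definite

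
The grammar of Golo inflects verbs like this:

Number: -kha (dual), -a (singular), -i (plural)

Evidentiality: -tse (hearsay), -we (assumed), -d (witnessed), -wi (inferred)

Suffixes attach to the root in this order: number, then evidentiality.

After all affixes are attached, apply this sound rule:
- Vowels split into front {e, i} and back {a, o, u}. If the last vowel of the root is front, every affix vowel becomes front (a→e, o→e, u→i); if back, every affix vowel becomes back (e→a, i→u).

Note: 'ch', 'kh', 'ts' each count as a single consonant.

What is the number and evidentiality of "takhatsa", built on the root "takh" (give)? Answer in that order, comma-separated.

Segment: takh-a-tse.
number: -a → singular.
evidentiality: -tse → hearsay.

singular, hearsay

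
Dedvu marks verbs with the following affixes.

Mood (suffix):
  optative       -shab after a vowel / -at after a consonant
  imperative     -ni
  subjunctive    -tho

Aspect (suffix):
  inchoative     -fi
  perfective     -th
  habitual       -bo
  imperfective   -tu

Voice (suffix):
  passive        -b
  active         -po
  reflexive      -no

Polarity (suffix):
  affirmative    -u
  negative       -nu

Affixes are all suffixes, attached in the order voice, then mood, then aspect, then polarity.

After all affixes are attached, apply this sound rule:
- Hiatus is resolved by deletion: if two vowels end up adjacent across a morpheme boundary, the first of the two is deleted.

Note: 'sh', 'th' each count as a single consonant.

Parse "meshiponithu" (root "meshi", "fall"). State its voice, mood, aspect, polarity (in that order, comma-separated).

Segment: meshi-po-ni-th-u.
voice: -po → active.
mood: -ni → imperative.
aspect: -th → perfective.
polarity: -u → affirmative.

active, imperative, perfective, affirmative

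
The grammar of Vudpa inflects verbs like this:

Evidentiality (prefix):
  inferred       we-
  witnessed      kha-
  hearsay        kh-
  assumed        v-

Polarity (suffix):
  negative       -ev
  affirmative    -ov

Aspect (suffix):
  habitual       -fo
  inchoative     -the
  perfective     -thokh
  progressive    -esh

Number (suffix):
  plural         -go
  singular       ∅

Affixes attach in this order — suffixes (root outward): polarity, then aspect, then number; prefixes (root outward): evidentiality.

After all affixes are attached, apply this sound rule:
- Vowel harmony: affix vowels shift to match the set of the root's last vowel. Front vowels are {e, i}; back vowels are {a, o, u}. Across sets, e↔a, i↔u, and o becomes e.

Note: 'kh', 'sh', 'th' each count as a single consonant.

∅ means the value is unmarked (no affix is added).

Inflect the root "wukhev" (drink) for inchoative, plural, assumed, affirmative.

vwukhevevthege

Attach evidentiality assumed v- → vwukhev.
Attach polarity affirmative -ov → vwukhevov.
Attach aspect inchoative -the → vwukhevovthe.
Attach number plural -go → vwukhevovthego.
Apply vowel harmony: vwukhevovthego → vwukhevevthege.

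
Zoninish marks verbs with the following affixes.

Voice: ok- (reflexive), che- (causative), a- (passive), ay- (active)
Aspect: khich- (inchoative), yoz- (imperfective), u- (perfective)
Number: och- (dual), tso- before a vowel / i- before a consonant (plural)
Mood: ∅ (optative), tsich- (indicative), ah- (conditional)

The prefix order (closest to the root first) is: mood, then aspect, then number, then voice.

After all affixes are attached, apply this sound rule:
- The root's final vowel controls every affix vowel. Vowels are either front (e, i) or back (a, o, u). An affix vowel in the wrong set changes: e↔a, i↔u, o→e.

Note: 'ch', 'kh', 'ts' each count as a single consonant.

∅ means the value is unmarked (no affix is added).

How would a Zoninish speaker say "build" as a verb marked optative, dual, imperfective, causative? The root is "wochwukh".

mood = optative: zero marking, form stays wochwukh.
Attach aspect imperfective yoz- → yozwochwukh.
Attach number dual och- → ochyozwochwukh.
Attach voice causative che- → cheochyozwochwukh.
Apply vowel harmony: cheochyozwochwukh → chaochyozwochwukh.

chaochyozwochwukh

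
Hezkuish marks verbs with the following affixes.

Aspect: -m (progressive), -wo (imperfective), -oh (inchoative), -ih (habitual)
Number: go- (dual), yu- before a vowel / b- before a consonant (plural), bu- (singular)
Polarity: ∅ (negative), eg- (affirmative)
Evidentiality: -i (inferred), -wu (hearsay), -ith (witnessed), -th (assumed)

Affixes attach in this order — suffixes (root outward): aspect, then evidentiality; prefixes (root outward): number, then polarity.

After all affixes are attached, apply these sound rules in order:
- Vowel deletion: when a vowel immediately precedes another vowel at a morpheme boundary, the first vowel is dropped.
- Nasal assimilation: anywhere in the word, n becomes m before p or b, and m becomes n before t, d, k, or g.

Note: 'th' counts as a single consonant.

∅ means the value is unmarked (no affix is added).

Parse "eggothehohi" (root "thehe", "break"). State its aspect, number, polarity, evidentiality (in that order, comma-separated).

Segment: eg-go-thehe-oh-i.
aspect: -oh → inchoative.
number: go- → dual.
polarity: eg- → affirmative.
evidentiality: -i → inferred.

inchoative, dual, affirmative, inferred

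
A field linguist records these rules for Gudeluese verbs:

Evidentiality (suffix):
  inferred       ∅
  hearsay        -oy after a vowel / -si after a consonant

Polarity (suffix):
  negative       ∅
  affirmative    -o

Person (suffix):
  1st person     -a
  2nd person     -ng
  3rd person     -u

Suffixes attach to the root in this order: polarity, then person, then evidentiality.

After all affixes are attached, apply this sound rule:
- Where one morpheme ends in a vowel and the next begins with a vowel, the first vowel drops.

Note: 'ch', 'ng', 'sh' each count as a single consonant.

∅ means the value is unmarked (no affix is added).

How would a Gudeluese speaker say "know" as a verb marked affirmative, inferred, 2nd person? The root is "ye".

Attach polarity affirmative -o → yeo.
Attach person 2nd person -ng → yeong.
evidentiality = inferred: zero marking, form stays yeong.
Apply vowel deletion: yeong → yong.

yong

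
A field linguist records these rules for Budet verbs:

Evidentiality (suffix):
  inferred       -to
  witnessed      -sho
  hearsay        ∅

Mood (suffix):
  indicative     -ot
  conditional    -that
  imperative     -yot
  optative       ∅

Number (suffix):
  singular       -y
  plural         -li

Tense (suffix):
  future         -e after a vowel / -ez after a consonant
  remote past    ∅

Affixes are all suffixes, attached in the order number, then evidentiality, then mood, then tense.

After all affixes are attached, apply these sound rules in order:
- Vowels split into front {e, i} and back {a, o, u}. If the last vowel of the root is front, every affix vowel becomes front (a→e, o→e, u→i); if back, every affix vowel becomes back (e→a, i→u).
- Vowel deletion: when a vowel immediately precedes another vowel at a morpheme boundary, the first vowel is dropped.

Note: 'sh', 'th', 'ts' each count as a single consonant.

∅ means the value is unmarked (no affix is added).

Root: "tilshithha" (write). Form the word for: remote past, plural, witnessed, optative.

tilshithhalusho

Attach number plural -li → tilshithhali.
Attach evidentiality witnessed -sho → tilshithhalisho.
mood = optative: zero marking, form stays tilshithhalisho.
tense = remote past: zero marking, form stays tilshithhalisho.
Apply vowel harmony: tilshithhalisho → tilshithhalusho.
Vowel deletion: no change.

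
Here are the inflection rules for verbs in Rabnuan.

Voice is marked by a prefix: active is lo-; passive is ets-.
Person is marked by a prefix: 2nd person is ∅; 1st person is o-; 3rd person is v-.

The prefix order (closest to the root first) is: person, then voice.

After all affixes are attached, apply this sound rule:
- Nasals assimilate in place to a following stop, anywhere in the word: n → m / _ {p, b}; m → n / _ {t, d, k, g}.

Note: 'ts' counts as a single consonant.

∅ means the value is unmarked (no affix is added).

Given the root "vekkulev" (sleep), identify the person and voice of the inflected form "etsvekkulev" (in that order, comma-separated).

Segment: ets-vekkulev.
person: ∅ → 2nd person.
voice: ets- → passive.

2nd person, passive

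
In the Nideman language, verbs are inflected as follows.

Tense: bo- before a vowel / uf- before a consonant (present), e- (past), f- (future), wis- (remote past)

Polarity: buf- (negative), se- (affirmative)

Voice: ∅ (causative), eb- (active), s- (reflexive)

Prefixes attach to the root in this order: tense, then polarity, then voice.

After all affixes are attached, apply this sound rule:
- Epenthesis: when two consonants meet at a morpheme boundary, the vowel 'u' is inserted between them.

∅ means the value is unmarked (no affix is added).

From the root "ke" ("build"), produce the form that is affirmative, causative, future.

Attach tense future f- → fke.
Attach polarity affirmative se- → sefke.
voice = causative: zero marking, form stays sefke.
Apply epenthesis: sefke → sefuke.

sefuke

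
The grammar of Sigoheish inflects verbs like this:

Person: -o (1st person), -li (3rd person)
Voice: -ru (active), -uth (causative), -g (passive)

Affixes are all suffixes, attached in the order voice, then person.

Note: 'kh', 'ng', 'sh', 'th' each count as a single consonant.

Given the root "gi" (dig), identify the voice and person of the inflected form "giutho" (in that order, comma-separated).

Segment: gi-uth-o.
voice: -uth → causative.
person: -o → 1st person.

causative, 1st person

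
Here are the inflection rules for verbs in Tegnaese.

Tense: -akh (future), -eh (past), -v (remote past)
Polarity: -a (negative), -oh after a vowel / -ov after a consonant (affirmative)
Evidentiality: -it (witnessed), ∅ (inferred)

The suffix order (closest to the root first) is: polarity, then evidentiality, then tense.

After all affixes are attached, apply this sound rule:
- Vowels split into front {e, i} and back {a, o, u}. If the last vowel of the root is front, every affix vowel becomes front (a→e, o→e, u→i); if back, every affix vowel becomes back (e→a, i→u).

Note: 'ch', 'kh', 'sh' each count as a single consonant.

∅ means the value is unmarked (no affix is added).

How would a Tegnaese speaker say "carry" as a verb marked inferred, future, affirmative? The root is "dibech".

Attach polarity affirmative -ov (after consonant 'ch') → dibechov.
evidentiality = inferred: zero marking, form stays dibechov.
Attach tense future -akh → dibechovakh.
Apply vowel harmony: dibechovakh → dibechevekh.

dibechevekh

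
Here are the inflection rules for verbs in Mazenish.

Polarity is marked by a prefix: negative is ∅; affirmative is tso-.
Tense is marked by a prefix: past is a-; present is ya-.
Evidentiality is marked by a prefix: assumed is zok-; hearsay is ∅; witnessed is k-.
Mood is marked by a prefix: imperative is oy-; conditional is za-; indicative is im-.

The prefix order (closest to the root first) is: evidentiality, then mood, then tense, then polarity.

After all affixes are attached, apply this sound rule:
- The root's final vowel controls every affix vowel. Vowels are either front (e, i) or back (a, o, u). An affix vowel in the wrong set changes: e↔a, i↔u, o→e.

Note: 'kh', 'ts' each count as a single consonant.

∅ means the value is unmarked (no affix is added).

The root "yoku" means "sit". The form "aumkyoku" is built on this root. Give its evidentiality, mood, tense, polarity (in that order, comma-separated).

witnessed, indicative, past, negative

Segment: a-im-k-yoku.
evidentiality: k- → witnessed.
mood: im- → indicative.
tense: a- → past.
polarity: ∅ → negative.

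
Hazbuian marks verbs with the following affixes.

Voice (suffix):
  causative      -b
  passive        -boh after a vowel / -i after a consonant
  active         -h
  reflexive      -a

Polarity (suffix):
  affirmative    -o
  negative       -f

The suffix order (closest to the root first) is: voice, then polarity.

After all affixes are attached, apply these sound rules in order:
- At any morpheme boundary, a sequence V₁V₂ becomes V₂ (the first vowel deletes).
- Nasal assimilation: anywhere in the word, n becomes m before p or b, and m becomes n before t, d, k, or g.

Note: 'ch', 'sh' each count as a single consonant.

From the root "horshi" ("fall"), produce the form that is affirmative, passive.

Attach voice passive -boh (after vowel 'i') → horshiboh.
Attach polarity affirmative -o → horshiboho.
Vowel deletion: no change.
Nasal assimilation: no change.

horshiboho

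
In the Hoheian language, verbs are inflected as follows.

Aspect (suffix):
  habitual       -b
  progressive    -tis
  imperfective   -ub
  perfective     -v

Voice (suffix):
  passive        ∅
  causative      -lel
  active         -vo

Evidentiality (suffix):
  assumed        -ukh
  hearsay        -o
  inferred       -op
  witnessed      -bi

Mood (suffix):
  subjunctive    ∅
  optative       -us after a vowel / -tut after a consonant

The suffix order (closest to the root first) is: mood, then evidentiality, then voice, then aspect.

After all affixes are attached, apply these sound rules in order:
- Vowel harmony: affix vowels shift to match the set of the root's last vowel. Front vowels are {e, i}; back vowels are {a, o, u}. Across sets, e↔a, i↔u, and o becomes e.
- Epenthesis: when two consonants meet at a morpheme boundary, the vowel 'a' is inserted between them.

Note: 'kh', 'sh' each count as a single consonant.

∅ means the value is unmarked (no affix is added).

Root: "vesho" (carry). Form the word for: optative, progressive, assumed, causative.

Attach mood optative -us (after vowel 'o') → veshous.
Attach evidentiality assumed -ukh → veshousukh.
Attach voice causative -lel → veshousukhlel.
Attach aspect progressive -tis → veshousukhleltis.
Apply vowel harmony: veshousukhleltis → veshousukhlaltus.
Apply epenthesis: veshousukhlaltus → veshousukhalalatus.

veshousukhalalatus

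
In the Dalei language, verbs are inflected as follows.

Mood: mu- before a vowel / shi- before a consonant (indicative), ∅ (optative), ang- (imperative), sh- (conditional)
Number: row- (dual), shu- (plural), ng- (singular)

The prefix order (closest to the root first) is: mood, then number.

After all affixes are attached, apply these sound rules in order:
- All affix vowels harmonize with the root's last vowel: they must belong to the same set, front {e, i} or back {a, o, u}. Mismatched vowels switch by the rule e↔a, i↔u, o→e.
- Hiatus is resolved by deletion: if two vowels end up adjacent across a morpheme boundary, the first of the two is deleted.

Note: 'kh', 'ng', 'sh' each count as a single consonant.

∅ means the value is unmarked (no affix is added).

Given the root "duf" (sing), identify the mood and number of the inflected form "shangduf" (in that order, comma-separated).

Segment: shu-ang-duf.
mood: ang- → imperative.
number: shu- → plural.

imperative, plural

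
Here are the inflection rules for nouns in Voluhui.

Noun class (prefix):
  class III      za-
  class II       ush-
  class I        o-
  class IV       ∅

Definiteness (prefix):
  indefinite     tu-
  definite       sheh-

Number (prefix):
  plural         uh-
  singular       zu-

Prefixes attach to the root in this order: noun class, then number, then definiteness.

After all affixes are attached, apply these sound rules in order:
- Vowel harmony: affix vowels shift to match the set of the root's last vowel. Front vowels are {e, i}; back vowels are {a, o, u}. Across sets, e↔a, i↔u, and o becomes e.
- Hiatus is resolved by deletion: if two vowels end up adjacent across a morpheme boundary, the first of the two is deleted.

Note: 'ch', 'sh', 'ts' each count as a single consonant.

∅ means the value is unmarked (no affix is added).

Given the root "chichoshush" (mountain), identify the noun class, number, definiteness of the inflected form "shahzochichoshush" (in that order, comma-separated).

Segment: sheh-zu-o-chichoshush.
noun class: o- → class I.
number: zu- → singular.
definiteness: sheh- → definite.

class I, singular, definite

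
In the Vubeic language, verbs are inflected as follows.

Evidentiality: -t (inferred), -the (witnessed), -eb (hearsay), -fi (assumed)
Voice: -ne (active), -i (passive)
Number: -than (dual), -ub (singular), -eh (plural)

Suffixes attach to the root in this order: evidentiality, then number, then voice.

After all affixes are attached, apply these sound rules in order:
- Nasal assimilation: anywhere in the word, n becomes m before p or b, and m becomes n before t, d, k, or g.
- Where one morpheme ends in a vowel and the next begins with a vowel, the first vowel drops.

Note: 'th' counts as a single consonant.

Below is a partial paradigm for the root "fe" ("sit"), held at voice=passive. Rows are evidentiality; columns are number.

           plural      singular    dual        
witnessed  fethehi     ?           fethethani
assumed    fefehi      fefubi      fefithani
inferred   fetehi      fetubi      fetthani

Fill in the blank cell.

fethubi

Attach evidentiality witnessed -the → fethe.
Attach number singular -ub → fetheub.
Attach voice passive -i → fetheubi.
Nasal assimilation: no change.
Apply vowel deletion: fetheubi → fethubi.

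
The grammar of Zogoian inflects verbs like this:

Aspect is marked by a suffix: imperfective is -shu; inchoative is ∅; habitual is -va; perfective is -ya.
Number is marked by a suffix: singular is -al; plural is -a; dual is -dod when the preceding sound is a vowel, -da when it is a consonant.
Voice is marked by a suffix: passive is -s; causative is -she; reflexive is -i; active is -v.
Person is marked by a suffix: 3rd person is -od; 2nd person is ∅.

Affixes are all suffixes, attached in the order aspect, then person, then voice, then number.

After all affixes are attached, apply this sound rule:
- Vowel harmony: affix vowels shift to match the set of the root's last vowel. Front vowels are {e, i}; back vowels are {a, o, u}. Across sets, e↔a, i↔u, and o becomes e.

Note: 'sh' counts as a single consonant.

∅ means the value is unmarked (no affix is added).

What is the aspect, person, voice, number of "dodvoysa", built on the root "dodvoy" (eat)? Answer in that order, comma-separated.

Segment: dodvoy-s-a.
aspect: ∅ → inchoative.
person: ∅ → 2nd person.
voice: -s → passive.
number: -a → plural.

inchoative, 2nd person, passive, plural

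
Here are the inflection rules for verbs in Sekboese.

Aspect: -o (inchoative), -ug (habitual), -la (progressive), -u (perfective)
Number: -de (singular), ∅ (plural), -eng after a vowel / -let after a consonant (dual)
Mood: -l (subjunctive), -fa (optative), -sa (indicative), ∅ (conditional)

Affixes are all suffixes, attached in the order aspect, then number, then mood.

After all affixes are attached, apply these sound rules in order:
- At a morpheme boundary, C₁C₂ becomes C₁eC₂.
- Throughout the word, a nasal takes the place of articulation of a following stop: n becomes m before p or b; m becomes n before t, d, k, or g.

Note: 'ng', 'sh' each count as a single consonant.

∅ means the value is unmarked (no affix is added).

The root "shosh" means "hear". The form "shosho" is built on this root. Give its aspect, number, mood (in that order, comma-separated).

Segment: shosh-o.
aspect: -o → inchoative.
number: ∅ → plural.
mood: ∅ → conditional.

inchoative, plural, conditional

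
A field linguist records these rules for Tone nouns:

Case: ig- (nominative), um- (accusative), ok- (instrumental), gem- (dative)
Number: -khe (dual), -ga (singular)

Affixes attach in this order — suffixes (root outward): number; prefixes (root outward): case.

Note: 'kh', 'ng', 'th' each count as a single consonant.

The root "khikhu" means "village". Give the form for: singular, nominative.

igkhikhuga

Attach case nominative ig- → igkhikhu.
Attach number singular -ga → igkhikhuga.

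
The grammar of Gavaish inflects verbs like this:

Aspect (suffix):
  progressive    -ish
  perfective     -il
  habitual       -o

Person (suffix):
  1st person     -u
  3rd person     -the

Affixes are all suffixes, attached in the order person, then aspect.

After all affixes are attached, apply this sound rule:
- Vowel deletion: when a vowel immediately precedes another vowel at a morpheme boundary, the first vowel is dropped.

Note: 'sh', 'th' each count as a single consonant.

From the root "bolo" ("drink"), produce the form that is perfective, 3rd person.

Attach person 3rd person -the → bolothe.
Attach aspect perfective -il → bolotheil.
Apply vowel deletion: bolotheil → bolothil.

bolothil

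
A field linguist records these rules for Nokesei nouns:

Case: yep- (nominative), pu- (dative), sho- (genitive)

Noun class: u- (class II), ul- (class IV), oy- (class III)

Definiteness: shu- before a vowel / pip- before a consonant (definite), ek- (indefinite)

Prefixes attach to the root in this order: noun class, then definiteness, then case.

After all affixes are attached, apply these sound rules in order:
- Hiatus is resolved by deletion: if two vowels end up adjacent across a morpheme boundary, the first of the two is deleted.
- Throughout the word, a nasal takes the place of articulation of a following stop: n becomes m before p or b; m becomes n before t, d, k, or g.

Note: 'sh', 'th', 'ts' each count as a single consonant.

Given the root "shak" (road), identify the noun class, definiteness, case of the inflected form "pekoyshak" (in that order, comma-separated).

class III, indefinite, dative

Segment: pu-ek-oy-shak.
noun class: oy- → class III.
definiteness: ek- → indefinite.
case: pu- → dative.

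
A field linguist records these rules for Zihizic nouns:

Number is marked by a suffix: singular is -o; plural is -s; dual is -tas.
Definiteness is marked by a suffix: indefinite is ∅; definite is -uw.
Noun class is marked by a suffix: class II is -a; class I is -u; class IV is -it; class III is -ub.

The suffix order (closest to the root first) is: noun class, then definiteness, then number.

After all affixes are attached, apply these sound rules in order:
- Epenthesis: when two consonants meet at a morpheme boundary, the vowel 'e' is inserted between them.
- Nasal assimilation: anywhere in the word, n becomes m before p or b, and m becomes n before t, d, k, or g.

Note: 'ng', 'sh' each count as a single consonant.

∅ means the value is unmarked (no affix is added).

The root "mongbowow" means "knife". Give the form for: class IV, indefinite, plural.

mongbowowites

Attach noun class class IV -it → mongbowowit.
definiteness = indefinite: zero marking, form stays mongbowowit.
Attach number plural -s → mongbowowits.
Apply epenthesis: mongbowowits → mongbowowites.
Nasal assimilation: no change.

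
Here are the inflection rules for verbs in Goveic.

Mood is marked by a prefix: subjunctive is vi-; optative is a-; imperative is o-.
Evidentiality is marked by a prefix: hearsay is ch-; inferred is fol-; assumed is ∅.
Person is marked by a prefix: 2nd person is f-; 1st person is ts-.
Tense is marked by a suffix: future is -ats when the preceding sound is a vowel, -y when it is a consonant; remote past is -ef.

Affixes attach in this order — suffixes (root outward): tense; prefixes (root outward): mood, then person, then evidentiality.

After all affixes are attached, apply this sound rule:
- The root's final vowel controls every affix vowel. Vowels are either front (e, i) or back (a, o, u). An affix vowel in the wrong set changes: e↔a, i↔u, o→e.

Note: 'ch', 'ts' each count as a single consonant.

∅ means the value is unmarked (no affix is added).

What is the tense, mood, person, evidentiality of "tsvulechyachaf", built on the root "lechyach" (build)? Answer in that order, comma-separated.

Segment: ts-vi-lechyach-ef.
tense: -ef → remote past.
mood: vi- → subjunctive.
person: ts- → 1st person.
evidentiality: ∅ → assumed.

remote past, subjunctive, 1st person, assumed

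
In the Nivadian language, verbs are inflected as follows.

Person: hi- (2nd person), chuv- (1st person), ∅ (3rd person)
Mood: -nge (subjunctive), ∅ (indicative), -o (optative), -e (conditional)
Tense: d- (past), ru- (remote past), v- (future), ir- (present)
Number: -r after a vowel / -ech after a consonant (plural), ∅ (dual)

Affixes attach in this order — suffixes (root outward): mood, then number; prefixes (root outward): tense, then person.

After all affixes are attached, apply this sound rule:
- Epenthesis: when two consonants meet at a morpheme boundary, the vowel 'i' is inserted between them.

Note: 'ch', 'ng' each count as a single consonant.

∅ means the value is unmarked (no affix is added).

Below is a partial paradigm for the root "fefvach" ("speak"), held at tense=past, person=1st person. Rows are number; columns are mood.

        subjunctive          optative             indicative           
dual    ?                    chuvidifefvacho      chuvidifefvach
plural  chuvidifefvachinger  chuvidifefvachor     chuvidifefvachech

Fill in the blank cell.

chuvidifefvachinge

Attach tense past d- → dfefvach.
Attach mood subjunctive -nge → dfefvachnge.
Attach person 1st person chuv- → chuvdfefvachnge.
number = dual: zero marking, form stays chuvdfefvachnge.
Apply epenthesis: chuvdfefvachnge → chuvidifefvachinge.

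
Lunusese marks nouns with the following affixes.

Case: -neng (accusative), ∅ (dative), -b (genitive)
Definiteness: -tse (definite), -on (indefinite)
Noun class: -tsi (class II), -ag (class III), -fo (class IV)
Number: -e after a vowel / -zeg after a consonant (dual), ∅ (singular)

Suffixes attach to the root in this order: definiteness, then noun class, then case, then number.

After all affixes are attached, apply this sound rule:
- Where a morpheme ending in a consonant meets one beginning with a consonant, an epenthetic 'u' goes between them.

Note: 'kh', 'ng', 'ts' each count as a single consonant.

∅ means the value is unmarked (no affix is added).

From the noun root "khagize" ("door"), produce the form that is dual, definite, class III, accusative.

Attach definiteness definite -tse → khagizetse.
Attach noun class class III -ag → khagizetseag.
Attach case accusative -neng → khagizetseagneng.
Attach number dual -zeg (after consonant 'ng') → khagizetseagnengzeg.
Apply epenthesis: khagizetseagnengzeg → khagizetseagunenguzeg.

khagizetseagunenguzeg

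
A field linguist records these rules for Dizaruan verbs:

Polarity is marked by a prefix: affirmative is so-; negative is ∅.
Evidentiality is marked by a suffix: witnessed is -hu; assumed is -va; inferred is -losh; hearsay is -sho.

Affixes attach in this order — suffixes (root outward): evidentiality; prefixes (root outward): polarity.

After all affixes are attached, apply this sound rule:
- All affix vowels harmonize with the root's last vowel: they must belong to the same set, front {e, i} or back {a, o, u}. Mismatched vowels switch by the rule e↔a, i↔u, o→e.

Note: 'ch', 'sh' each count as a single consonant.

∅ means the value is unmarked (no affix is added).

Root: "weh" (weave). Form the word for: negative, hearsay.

polarity = negative: zero marking, form stays weh.
Attach evidentiality hearsay -sho → wehsho.
Apply vowel harmony: wehsho → wehshe.

wehshe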